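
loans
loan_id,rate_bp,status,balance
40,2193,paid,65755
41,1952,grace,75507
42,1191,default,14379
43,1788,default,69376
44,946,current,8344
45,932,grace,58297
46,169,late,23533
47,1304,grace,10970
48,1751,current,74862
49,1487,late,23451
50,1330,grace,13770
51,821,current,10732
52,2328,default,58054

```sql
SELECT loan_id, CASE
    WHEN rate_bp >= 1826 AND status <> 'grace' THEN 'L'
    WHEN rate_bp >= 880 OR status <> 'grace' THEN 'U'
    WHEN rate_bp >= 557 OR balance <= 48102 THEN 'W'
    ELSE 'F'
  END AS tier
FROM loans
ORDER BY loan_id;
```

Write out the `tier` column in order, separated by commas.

loan_id=40: rate_bp >= 1826 AND status <> 'grace' → L
loan_id=41: rate_bp >= 880 OR status <> 'grace' → U
loan_id=42: rate_bp >= 880 OR status <> 'grace' → U
loan_id=43: rate_bp >= 880 OR status <> 'grace' → U
loan_id=44: rate_bp >= 880 OR status <> 'grace' → U
loan_id=45: rate_bp >= 880 OR status <> 'grace' → U
loan_id=46: rate_bp >= 880 OR status <> 'grace' → U
loan_id=47: rate_bp >= 880 OR status <> 'grace' → U
loan_id=48: rate_bp >= 880 OR status <> 'grace' → U
loan_id=49: rate_bp >= 880 OR status <> 'grace' → U
loan_id=50: rate_bp >= 880 OR status <> 'grace' → U
loan_id=51: rate_bp >= 880 OR status <> 'grace' → U
loan_id=52: rate_bp >= 1826 AND status <> 'grace' → L

L, U, U, U, U, U, U, U, U, U, U, U, L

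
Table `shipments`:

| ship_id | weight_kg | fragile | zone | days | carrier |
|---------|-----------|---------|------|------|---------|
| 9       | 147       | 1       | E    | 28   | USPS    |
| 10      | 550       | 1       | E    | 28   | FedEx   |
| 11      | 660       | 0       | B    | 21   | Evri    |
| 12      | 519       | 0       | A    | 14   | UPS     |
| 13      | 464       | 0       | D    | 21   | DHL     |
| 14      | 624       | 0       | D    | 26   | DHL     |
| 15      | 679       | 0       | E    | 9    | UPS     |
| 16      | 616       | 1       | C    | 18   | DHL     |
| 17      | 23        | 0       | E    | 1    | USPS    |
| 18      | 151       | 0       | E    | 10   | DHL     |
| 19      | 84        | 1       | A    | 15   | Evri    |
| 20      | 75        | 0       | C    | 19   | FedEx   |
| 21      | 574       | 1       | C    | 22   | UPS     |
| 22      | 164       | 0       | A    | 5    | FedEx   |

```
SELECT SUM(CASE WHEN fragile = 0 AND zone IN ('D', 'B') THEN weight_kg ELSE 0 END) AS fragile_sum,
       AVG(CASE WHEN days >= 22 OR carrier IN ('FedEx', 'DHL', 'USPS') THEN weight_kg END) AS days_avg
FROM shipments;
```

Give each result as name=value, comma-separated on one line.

[fragile_sum: fragile = 0 AND zone IN ('D', 'B')]
ship_id=9: ✗
ship_id=10: ✗
ship_id=11: ✓ → 660
ship_id=12: ✗
ship_id=13: ✓ → 464
ship_id=14: ✓ → 624
ship_id=15: ✗
ship_id=16: ✗
ship_id=17: ✗
ship_id=18: ✗
ship_id=19: ✗
ship_id=20: ✗
ship_id=21: ✗
ship_id=22: ✗
fragile_sum = 660 + 464 + 624 = 1748
—
[days_avg: days >= 22 OR carrier IN ('FedEx', 'DHL', 'USPS')]
ship_id=9: ✓ → 147
ship_id=10: ✓ → 550
ship_id=11: ✗
ship_id=12: ✗
ship_id=13: ✓ → 464
ship_id=14: ✓ → 624
ship_id=15: ✗
ship_id=16: ✓ → 616
ship_id=17: ✓ → 23
ship_id=18: ✓ → 151
ship_id=19: ✗
ship_id=20: ✓ → 75
ship_id=21: ✓ → 574
ship_id=22: ✓ → 164
days_avg = (147 + 550 + 464 + 624 + 616 + 23 + 151 + 75 + 574 + 164) / 10 = 338.8

fragile_sum=1748, days_avg=338.8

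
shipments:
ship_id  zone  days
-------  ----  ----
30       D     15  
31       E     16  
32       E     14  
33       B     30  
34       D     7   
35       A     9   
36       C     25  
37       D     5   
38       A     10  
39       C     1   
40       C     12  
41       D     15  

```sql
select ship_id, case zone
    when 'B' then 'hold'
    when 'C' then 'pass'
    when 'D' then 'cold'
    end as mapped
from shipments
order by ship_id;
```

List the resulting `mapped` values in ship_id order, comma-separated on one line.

cold, NULL, NULL, hold, cold, NULL, pass, cold, NULL, pass, pass, cold

ship_id=30: zone='D' → cold
ship_id=31: (no match → NULL) → NULL
ship_id=32: (no match → NULL) → NULL
ship_id=33: zone='B' → hold
ship_id=34: zone='D' → cold
ship_id=35: (no match → NULL) → NULL
ship_id=36: zone='C' → pass
ship_id=37: zone='D' → cold
ship_id=38: (no match → NULL) → NULL
ship_id=39: zone='C' → pass
ship_id=40: zone='C' → pass
ship_id=41: zone='D' → cold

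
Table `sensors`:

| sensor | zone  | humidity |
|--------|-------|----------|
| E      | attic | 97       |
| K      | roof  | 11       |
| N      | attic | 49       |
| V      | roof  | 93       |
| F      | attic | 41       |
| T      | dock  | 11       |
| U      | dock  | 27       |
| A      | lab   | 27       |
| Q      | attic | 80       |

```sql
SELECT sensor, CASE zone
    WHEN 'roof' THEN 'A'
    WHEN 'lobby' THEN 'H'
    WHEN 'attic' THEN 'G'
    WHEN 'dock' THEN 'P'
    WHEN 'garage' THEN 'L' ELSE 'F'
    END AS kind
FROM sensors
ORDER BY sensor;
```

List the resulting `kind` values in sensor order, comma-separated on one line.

sensor=A: ELSE → F
sensor=E: zone='attic' → G
sensor=F: zone='attic' → G
sensor=K: zone='roof' → A
sensor=N: zone='attic' → G
sensor=Q: zone='attic' → G
sensor=T: zone='dock' → P
sensor=U: zone='dock' → P
sensor=V: zone='roof' → A

F, G, G, A, G, G, P, P, A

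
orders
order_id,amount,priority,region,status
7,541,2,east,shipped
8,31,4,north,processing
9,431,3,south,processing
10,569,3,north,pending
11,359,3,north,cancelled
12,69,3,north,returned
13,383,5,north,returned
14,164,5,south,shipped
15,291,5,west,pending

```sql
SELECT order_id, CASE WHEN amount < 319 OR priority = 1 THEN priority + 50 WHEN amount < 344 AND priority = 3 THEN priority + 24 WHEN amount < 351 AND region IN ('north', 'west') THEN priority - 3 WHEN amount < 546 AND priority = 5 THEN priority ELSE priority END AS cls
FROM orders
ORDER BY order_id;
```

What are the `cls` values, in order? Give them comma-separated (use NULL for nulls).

order_id=7: ELSE → 2
order_id=8: amount < 319 OR priority = 1 → 54
order_id=9: ELSE → 3
order_id=10: ELSE → 3
order_id=11: ELSE → 3
order_id=12: amount < 319 OR priority = 1 → 53
order_id=13: amount < 546 AND priority = 5 → 5
order_id=14: amount < 319 OR priority = 1 → 55
order_id=15: amount < 319 OR priority = 1 → 55

2, 54, 3, 3, 3, 53, 5, 55, 55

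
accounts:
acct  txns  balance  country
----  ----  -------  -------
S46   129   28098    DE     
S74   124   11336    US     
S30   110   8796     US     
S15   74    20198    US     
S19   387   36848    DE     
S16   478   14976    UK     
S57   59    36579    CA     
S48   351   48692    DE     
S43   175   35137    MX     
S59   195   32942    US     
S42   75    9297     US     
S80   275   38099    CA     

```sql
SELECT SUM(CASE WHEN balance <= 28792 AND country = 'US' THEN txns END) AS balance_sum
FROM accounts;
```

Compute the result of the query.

acct=S46: ✗
acct=S74: ✓ → 124
acct=S30: ✓ → 110
acct=S15: ✓ → 74
acct=S19: ✗
acct=S16: ✗
acct=S57: ✗
acct=S48: ✗
acct=S43: ✗
acct=S59: ✗
acct=S42: ✓ → 75
acct=S80: ✗
balance_sum = 124 + 110 + 74 + 75 = 383

383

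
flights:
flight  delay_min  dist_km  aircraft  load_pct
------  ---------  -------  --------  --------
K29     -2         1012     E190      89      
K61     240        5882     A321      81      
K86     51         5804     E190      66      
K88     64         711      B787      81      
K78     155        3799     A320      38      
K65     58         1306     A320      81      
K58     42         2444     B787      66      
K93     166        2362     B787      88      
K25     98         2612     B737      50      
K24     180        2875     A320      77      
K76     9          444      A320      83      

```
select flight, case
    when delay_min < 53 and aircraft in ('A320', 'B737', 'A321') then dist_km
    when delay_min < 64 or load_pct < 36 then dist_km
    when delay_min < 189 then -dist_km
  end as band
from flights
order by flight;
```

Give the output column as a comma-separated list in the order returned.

-2875, -2612, 1012, 2444, NULL, 1306, 444, -3799, 5804, -711, -2362

flight=K24: delay_min < 189 → -2875
flight=K25: delay_min < 189 → -2612
flight=K29: delay_min < 64 or load_pct < 36 → 1012
flight=K58: delay_min < 64 or load_pct < 36 → 2444
flight=K61: (no match → NULL) → NULL
flight=K65: delay_min < 64 or load_pct < 36 → 1306
flight=K76: delay_min < 53 and aircraft in ('A320', 'B737', 'A321') → 444
flight=K78: delay_min < 189 → -3799
flight=K86: delay_min < 64 or load_pct < 36 → 5804
flight=K88: delay_min < 189 → -711
flight=K93: delay_min < 189 → -2362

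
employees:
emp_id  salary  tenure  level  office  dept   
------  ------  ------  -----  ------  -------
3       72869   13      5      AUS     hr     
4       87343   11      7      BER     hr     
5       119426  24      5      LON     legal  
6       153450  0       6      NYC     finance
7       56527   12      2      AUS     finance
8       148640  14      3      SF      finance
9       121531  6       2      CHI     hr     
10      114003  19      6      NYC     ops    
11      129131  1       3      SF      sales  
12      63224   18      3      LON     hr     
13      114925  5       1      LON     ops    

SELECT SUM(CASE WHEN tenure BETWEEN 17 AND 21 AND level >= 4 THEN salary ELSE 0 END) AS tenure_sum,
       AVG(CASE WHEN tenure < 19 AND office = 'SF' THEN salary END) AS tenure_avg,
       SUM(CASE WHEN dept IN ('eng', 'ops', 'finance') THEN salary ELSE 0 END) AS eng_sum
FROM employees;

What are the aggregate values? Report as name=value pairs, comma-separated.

tenure_sum=114003, tenure_avg=138885.5, eng_sum=587545

[tenure_sum: tenure BETWEEN 17 AND 21 AND level >= 4]
emp_id=3: ✗
emp_id=4: ✗
emp_id=5: ✗
emp_id=6: ✗
emp_id=7: ✗
emp_id=8: ✗
emp_id=9: ✗
emp_id=10: ✓ → 114003
emp_id=11: ✗
emp_id=12: ✗
emp_id=13: ✗
tenure_sum = 114003
—
[tenure_avg: tenure < 19 AND office = 'SF']
emp_id=3: ✗
emp_id=4: ✗
emp_id=5: ✗
emp_id=6: ✗
emp_id=7: ✗
emp_id=8: ✓ → 148640
emp_id=9: ✗
emp_id=10: ✗
emp_id=11: ✓ → 129131
emp_id=12: ✗
emp_id=13: ✗
tenure_avg = (148640 + 129131) / 2 = 138885.5
—
[eng_sum: dept IN ('eng', 'ops', 'finance')]
emp_id=3: ✗
emp_id=4: ✗
emp_id=5: ✗
emp_id=6: ✓ → 153450
emp_id=7: ✓ → 56527
emp_id=8: ✓ → 148640
emp_id=9: ✗
emp_id=10: ✓ → 114003
emp_id=11: ✗
emp_id=12: ✗
emp_id=13: ✓ → 114925
eng_sum = 153450 + 56527 + 148640 + 114003 + 114925 = 587545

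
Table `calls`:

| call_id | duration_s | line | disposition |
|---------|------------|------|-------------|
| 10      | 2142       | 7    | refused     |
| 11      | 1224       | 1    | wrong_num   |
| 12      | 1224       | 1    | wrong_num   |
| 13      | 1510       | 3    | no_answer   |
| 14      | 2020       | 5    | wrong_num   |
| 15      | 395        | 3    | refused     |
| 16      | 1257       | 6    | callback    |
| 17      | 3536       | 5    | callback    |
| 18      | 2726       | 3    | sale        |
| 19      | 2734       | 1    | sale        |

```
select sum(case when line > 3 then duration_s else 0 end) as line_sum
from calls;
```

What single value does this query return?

call_id=10: ✓ → 2142
call_id=11: ✗
call_id=12: ✗
call_id=13: ✗
call_id=14: ✓ → 2020
call_id=15: ✗
call_id=16: ✓ → 1257
call_id=17: ✓ → 3536
call_id=18: ✗
call_id=19: ✗
line_sum = 2142 + 2020 + 1257 + 3536 = 8955

8955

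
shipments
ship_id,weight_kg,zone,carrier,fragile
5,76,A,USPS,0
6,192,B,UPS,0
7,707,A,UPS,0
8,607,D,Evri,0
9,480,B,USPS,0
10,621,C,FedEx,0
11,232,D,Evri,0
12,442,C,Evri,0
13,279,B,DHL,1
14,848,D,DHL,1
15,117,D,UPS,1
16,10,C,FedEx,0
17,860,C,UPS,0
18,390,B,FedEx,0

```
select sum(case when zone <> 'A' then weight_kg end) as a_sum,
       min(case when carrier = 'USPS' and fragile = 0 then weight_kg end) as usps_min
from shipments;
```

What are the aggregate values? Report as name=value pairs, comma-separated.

[a_sum: zone <> 'A']
ship_id=5: ✗
ship_id=6: ✓ → 192
ship_id=7: ✗
ship_id=8: ✓ → 607
ship_id=9: ✓ → 480
ship_id=10: ✓ → 621
ship_id=11: ✓ → 232
ship_id=12: ✓ → 442
ship_id=13: ✓ → 279
ship_id=14: ✓ → 848
ship_id=15: ✓ → 117
ship_id=16: ✓ → 10
ship_id=17: ✓ → 860
ship_id=18: ✓ → 390
a_sum = 192 + 607 + 480 + 621 + 232 + 442 + 279 + 848 + 117 + 10 + 860 + 390 = 5078
—
[usps_min: carrier = 'USPS' and fragile = 0]
ship_id=5: ✓ → 76
ship_id=6: ✗
ship_id=7: ✗
ship_id=8: ✗
ship_id=9: ✓ → 480
ship_id=10: ✗
ship_id=11: ✗
ship_id=12: ✗
ship_id=13: ✗
ship_id=14: ✗
ship_id=15: ✗
ship_id=16: ✗
ship_id=17: ✗
ship_id=18: ✗
usps_min = MIN(76, 480) = 76

a_sum=5078, usps_min=76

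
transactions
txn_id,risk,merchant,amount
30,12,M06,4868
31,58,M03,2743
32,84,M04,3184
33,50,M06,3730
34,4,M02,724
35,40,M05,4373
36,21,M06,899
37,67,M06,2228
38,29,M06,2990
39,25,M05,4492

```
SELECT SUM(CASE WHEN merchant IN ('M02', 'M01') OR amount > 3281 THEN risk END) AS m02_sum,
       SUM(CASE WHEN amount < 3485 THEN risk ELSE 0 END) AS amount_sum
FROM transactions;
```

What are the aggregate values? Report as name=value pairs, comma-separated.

m02_sum=131, amount_sum=263

[m02_sum: merchant IN ('M02', 'M01') OR amount > 3281]
txn_id=30: ✓ → 12
txn_id=31: ✗
txn_id=32: ✗
txn_id=33: ✓ → 50
txn_id=34: ✓ → 4
txn_id=35: ✓ → 40
txn_id=36: ✗
txn_id=37: ✗
txn_id=38: ✗
txn_id=39: ✓ → 25
m02_sum = 12 + 50 + 4 + 40 + 25 = 131
—
[amount_sum: amount < 3485]
txn_id=30: ✗
txn_id=31: ✓ → 58
txn_id=32: ✓ → 84
txn_id=33: ✗
txn_id=34: ✓ → 4
txn_id=35: ✗
txn_id=36: ✓ → 21
txn_id=37: ✓ → 67
txn_id=38: ✓ → 29
txn_id=39: ✗
amount_sum = 58 + 84 + 4 + 21 + 67 + 29 = 263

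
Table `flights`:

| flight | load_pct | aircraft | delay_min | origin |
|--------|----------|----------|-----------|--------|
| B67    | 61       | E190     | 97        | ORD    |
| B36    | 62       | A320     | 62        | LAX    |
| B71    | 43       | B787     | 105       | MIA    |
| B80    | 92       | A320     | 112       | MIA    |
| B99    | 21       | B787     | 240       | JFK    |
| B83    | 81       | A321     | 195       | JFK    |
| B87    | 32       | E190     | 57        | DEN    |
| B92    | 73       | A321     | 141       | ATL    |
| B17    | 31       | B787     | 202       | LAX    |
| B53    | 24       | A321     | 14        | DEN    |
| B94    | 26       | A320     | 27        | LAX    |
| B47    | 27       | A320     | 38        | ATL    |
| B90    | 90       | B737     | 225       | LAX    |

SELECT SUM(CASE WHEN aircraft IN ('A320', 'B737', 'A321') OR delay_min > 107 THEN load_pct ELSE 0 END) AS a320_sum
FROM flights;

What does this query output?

527

flight=B67: ✗
flight=B36: ✓ → 62
flight=B71: ✗
flight=B80: ✓ → 92
flight=B99: ✓ → 21
flight=B83: ✓ → 81
flight=B87: ✗
flight=B92: ✓ → 73
flight=B17: ✓ → 31
flight=B53: ✓ → 24
flight=B94: ✓ → 26
flight=B47: ✓ → 27
flight=B90: ✓ → 90
a320_sum = 62 + 92 + 21 + 81 + 73 + 31 + 24 + 26 + 27 + 90 = 527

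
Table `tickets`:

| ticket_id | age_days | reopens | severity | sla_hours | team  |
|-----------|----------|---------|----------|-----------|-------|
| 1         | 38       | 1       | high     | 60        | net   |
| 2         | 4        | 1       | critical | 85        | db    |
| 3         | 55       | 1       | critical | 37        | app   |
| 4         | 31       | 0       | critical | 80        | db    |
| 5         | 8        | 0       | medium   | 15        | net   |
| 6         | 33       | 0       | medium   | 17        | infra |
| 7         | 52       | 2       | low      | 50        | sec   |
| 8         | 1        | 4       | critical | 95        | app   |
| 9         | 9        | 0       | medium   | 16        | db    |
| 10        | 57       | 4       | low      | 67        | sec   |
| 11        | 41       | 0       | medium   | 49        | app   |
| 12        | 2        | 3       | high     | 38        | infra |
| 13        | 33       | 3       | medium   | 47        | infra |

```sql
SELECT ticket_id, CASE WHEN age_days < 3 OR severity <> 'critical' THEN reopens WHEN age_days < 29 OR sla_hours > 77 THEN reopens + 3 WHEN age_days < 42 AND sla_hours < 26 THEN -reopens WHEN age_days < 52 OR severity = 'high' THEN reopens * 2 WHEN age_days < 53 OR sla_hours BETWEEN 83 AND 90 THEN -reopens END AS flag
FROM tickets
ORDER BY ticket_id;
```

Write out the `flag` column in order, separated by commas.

ticket_id=1: age_days < 3 OR severity <> 'critical' → 1
ticket_id=2: age_days < 29 OR sla_hours > 77 → 4
ticket_id=3: (no match → NULL) → NULL
ticket_id=4: age_days < 29 OR sla_hours > 77 → 3
ticket_id=5: age_days < 3 OR severity <> 'critical' → 0
ticket_id=6: age_days < 3 OR severity <> 'critical' → 0
ticket_id=7: age_days < 3 OR severity <> 'critical' → 2
ticket_id=8: age_days < 3 OR severity <> 'critical' → 4
ticket_id=9: age_days < 3 OR severity <> 'critical' → 0
ticket_id=10: age_days < 3 OR severity <> 'critical' → 4
ticket_id=11: age_days < 3 OR severity <> 'critical' → 0
ticket_id=12: age_days < 3 OR severity <> 'critical' → 3
ticket_id=13: age_days < 3 OR severity <> 'critical' → 3

1, 4, NULL, 3, 0, 0, 2, 4, 0, 4, 0, 3, 3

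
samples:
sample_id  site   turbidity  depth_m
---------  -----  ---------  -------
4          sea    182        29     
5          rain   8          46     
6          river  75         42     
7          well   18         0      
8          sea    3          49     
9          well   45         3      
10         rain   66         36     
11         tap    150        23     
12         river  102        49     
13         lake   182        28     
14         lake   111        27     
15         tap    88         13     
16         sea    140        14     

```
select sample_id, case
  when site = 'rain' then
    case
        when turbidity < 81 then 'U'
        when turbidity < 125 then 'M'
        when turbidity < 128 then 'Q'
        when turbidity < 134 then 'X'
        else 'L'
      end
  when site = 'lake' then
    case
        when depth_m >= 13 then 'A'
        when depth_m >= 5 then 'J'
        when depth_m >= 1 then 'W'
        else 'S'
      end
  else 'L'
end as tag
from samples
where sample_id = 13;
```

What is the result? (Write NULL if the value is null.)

sample_id = 13: site=lake, turbidity=182, depth_m=28.
site='lake' → inner[depth_m >= 13] → A

A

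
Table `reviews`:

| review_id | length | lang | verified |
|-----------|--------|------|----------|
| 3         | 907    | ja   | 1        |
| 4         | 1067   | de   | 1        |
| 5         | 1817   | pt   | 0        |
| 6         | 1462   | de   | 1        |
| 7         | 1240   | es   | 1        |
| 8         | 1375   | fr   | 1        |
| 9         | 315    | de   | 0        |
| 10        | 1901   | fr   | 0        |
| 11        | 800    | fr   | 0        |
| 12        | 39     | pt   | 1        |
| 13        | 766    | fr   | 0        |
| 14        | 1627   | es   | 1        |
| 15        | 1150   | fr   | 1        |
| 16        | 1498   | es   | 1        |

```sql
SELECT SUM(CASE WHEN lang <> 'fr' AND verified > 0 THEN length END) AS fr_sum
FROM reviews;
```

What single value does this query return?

7840

review_id=3: ✓ → 907
review_id=4: ✓ → 1067
review_id=5: ✗
review_id=6: ✓ → 1462
review_id=7: ✓ → 1240
review_id=8: ✗
review_id=9: ✗
review_id=10: ✗
review_id=11: ✗
review_id=12: ✓ → 39
review_id=13: ✗
review_id=14: ✓ → 1627
review_id=15: ✗
review_id=16: ✓ → 1498
fr_sum = 907 + 1067 + 1462 + 1240 + 39 + 1627 + 1498 = 7840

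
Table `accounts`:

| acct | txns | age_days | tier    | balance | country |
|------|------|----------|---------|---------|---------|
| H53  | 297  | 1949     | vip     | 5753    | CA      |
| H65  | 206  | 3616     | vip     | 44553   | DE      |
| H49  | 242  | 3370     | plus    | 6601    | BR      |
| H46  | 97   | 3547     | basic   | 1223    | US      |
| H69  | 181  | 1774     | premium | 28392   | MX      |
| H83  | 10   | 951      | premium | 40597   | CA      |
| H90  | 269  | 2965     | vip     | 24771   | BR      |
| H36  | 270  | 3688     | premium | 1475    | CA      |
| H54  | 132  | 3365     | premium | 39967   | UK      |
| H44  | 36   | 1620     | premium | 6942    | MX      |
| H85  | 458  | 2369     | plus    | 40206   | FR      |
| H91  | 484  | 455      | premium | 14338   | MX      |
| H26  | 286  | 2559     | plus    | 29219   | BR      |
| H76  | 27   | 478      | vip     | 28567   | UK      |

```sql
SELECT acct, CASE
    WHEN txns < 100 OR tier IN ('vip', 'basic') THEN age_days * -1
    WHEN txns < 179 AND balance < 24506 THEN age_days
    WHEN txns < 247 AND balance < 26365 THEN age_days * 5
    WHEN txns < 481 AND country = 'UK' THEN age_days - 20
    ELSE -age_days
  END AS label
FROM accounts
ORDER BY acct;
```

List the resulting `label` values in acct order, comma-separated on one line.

acct=H26: ELSE → -2559
acct=H36: ELSE → -3688
acct=H44: txns < 100 OR tier IN ('vip', 'basic') → -1620
acct=H46: txns < 100 OR tier IN ('vip', 'basic') → -3547
acct=H49: txns < 247 AND balance < 26365 → 16850
acct=H53: txns < 100 OR tier IN ('vip', 'basic') → -1949
acct=H54: txns < 481 AND country = 'UK' → 3345
acct=H65: txns < 100 OR tier IN ('vip', 'basic') → -3616
acct=H69: ELSE → -1774
acct=H76: txns < 100 OR tier IN ('vip', 'basic') → -478
acct=H83: txns < 100 OR tier IN ('vip', 'basic') → -951
acct=H85: ELSE → -2369
acct=H90: txns < 100 OR tier IN ('vip', 'basic') → -2965
acct=H91: ELSE → -455

-2559, -3688, -1620, -3547, 16850, -1949, 3345, -3616, -1774, -478, -951, -2369, -2965, -455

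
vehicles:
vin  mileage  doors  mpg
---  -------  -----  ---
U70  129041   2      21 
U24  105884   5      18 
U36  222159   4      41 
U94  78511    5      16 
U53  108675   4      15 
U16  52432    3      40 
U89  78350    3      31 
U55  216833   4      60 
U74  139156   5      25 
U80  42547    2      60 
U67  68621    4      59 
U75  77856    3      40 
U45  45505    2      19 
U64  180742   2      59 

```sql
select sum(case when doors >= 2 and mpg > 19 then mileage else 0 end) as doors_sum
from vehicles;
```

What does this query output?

1207737

vin=U70: ✓ → 129041
vin=U24: ✗
vin=U36: ✓ → 222159
vin=U94: ✗
vin=U53: ✗
vin=U16: ✓ → 52432
vin=U89: ✓ → 78350
vin=U55: ✓ → 216833
vin=U74: ✓ → 139156
vin=U80: ✓ → 42547
vin=U67: ✓ → 68621
vin=U75: ✓ → 77856
vin=U45: ✗
vin=U64: ✓ → 180742
doors_sum = 129041 + 222159 + 52432 + 78350 + 216833 + 139156 + 42547 + 68621 + 77856 + 180742 = 1207737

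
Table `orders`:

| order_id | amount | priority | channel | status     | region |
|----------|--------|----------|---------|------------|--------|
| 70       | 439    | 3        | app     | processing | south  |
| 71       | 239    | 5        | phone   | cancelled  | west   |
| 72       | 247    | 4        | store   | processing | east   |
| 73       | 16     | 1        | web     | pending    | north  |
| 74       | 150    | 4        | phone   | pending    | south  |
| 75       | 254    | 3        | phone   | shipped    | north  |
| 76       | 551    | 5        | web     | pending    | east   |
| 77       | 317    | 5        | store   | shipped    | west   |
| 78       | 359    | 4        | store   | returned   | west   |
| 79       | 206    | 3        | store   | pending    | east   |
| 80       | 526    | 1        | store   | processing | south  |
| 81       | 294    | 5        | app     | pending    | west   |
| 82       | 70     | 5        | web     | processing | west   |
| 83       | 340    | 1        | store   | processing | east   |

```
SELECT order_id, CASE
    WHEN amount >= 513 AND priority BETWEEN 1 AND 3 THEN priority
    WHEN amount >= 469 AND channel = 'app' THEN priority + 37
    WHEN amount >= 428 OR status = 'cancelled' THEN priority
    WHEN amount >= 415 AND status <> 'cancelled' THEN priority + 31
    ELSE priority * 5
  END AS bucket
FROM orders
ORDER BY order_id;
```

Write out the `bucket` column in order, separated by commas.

order_id=70: amount >= 428 OR status = 'cancelled' → 3
order_id=71: amount >= 428 OR status = 'cancelled' → 5
order_id=72: ELSE → 20
order_id=73: ELSE → 5
order_id=74: ELSE → 20
order_id=75: ELSE → 15
order_id=76: amount >= 428 OR status = 'cancelled' → 5
order_id=77: ELSE → 25
order_id=78: ELSE → 20
order_id=79: ELSE → 15
order_id=80: amount >= 513 AND priority BETWEEN 1 AND 3 → 1
order_id=81: ELSE → 25
order_id=82: ELSE → 25
order_id=83: ELSE → 5

3, 5, 20, 5, 20, 15, 5, 25, 20, 15, 1, 25, 25, 5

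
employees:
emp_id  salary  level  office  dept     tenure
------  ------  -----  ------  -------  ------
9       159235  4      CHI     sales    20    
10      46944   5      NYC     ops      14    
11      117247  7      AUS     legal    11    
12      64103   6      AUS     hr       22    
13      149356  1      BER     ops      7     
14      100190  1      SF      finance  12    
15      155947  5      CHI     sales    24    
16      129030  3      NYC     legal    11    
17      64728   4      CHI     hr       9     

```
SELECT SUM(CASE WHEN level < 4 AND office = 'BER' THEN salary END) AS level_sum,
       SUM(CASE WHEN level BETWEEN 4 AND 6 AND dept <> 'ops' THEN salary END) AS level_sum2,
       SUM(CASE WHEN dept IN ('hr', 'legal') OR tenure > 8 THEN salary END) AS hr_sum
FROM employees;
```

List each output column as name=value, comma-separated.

[level_sum: level < 4 AND office = 'BER']
emp_id=9: ✗
emp_id=10: ✗
emp_id=11: ✗
emp_id=12: ✗
emp_id=13: ✓ → 149356
emp_id=14: ✗
emp_id=15: ✗
emp_id=16: ✗
emp_id=17: ✗
level_sum = 149356
—
[level_sum2: level BETWEEN 4 AND 6 AND dept <> 'ops']
emp_id=9: ✓ → 159235
emp_id=10: ✗
emp_id=11: ✗
emp_id=12: ✓ → 64103
emp_id=13: ✗
emp_id=14: ✗
emp_id=15: ✓ → 155947
emp_id=16: ✗
emp_id=17: ✓ → 64728
level_sum2 = 159235 + 64103 + 155947 + 64728 = 444013
—
[hr_sum: dept IN ('hr', 'legal') OR tenure > 8]
emp_id=9: ✓ → 159235
emp_id=10: ✓ → 46944
emp_id=11: ✓ → 117247
emp_id=12: ✓ → 64103
emp_id=13: ✗
emp_id=14: ✓ → 100190
emp_id=15: ✓ → 155947
emp_id=16: ✓ → 129030
emp_id=17: ✓ → 64728
hr_sum = 159235 + 46944 + 117247 + 64103 + 100190 + 155947 + 129030 + 64728 = 837424

level_sum=149356, level_sum2=444013, hr_sum=837424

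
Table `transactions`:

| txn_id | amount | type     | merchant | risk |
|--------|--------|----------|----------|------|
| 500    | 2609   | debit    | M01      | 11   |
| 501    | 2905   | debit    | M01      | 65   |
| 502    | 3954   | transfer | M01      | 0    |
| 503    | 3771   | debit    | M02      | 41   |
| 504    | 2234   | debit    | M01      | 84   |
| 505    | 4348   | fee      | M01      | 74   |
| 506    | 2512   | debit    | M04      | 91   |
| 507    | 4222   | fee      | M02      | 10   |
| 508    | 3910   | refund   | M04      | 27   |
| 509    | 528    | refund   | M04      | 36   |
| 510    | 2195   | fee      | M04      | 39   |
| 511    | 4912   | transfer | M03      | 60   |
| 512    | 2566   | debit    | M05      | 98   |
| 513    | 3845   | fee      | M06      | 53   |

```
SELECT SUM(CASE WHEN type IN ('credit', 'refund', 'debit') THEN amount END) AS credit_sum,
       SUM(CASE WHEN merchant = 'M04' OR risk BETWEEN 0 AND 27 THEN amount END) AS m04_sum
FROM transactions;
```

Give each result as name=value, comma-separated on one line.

[credit_sum: type IN ('credit', 'refund', 'debit')]
txn_id=500: ✓ → 2609
txn_id=501: ✓ → 2905
txn_id=502: ✗
txn_id=503: ✓ → 3771
txn_id=504: ✓ → 2234
txn_id=505: ✗
txn_id=506: ✓ → 2512
txn_id=507: ✗
txn_id=508: ✓ → 3910
txn_id=509: ✓ → 528
txn_id=510: ✗
txn_id=511: ✗
txn_id=512: ✓ → 2566
txn_id=513: ✗
credit_sum = 2609 + 2905 + 3771 + 2234 + 2512 + 3910 + 528 + 2566 = 21035
—
[m04_sum: merchant = 'M04' OR risk BETWEEN 0 AND 27]
txn_id=500: ✓ → 2609
txn_id=501: ✗
txn_id=502: ✓ → 3954
txn_id=503: ✗
txn_id=504: ✗
txn_id=505: ✗
txn_id=506: ✓ → 2512
txn_id=507: ✓ → 4222
txn_id=508: ✓ → 3910
txn_id=509: ✓ → 528
txn_id=510: ✓ → 2195
txn_id=511: ✗
txn_id=512: ✗
txn_id=513: ✗
m04_sum = 2609 + 3954 + 2512 + 4222 + 3910 + 528 + 2195 = 19930

credit_sum=21035, m04_sum=19930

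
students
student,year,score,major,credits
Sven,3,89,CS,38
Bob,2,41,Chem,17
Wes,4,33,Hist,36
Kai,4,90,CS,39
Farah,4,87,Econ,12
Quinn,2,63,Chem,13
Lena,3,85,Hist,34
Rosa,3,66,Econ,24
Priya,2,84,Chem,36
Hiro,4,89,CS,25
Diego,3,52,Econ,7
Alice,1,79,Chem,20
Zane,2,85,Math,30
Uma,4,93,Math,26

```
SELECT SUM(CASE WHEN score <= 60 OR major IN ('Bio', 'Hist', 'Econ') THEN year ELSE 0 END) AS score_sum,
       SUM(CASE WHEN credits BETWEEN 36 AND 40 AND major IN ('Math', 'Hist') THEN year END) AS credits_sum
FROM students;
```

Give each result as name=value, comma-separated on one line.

[score_sum: score <= 60 OR major IN ('Bio', 'Hist', 'Econ')]
student=Sven: ✗
student=Bob: ✓ → 2
student=Wes: ✓ → 4
student=Kai: ✗
student=Farah: ✓ → 4
student=Quinn: ✗
student=Lena: ✓ → 3
student=Rosa: ✓ → 3
student=Priya: ✗
student=Hiro: ✗
student=Diego: ✓ → 3
student=Alice: ✗
student=Zane: ✗
student=Uma: ✗
score_sum = 2 + 4 + 4 + 3 + 3 + 3 = 19
—
[credits_sum: credits BETWEEN 36 AND 40 AND major IN ('Math', 'Hist')]
student=Sven: ✗
student=Bob: ✗
student=Wes: ✓ → 4
student=Kai: ✗
student=Farah: ✗
student=Quinn: ✗
student=Lena: ✗
student=Rosa: ✗
student=Priya: ✗
student=Hiro: ✗
student=Diego: ✗
student=Alice: ✗
student=Zane: ✗
student=Uma: ✗
credits_sum = 4

score_sum=19, credits_sum=4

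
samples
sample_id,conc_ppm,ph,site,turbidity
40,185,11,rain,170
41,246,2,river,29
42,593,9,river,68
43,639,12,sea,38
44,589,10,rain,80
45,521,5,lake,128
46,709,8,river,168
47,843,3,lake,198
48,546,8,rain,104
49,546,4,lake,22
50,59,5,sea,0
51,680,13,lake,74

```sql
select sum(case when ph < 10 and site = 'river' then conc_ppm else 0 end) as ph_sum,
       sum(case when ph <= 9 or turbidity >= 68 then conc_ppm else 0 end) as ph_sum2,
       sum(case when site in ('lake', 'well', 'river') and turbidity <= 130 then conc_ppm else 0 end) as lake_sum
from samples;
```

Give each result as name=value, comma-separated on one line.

ph_sum=1548, ph_sum2=5517, lake_sum=2586

[ph_sum: ph < 10 and site = 'river']
sample_id=40: ✗
sample_id=41: ✓ → 246
sample_id=42: ✓ → 593
sample_id=43: ✗
sample_id=44: ✗
sample_id=45: ✗
sample_id=46: ✓ → 709
sample_id=47: ✗
sample_id=48: ✗
sample_id=49: ✗
sample_id=50: ✗
sample_id=51: ✗
ph_sum = 246 + 593 + 709 = 1548
—
[ph_sum2: ph <= 9 or turbidity >= 68]
sample_id=40: ✓ → 185
sample_id=41: ✓ → 246
sample_id=42: ✓ → 593
sample_id=43: ✗
sample_id=44: ✓ → 589
sample_id=45: ✓ → 521
sample_id=46: ✓ → 709
sample_id=47: ✓ → 843
sample_id=48: ✓ → 546
sample_id=49: ✓ → 546
sample_id=50: ✓ → 59
sample_id=51: ✓ → 680
ph_sum2 = 185 + 246 + 593 + 589 + 521 + 709 + 843 + 546 + 546 + 59 + 680 = 5517
—
[lake_sum: site in ('lake', 'well', 'river') and turbidity <= 130]
sample_id=40: ✗
sample_id=41: ✓ → 246
sample_id=42: ✓ → 593
sample_id=43: ✗
sample_id=44: ✗
sample_id=45: ✓ → 521
sample_id=46: ✗
sample_id=47: ✗
sample_id=48: ✗
sample_id=49: ✓ → 546
sample_id=50: ✗
sample_id=51: ✓ → 680
lake_sum = 246 + 593 + 521 + 546 + 680 = 2586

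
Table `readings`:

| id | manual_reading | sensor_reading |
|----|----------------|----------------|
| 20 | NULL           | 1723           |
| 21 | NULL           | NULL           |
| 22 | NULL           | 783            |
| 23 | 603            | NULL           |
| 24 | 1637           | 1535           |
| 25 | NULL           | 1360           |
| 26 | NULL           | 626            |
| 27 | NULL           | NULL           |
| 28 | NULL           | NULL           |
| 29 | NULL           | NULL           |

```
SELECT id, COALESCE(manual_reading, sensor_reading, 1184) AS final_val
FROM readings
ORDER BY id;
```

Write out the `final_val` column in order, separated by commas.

1723, 1184, 783, 603, 1637, 1360, 626, 1184, 1184, 1184

id=20: manual_reading=NULL, sensor_reading=1723 → 1723
id=21: manual_reading=NULL, sensor_reading=NULL, → literal 1184 → 1184
id=22: manual_reading=NULL, sensor_reading=783 → 783
id=23: manual_reading=603 → 603
id=24: manual_reading=1637 → 1637
id=25: manual_reading=NULL, sensor_reading=1360 → 1360
id=26: manual_reading=NULL, sensor_reading=626 → 626
id=27: manual_reading=NULL, sensor_reading=NULL, → literal 1184 → 1184
id=28: manual_reading=NULL, sensor_reading=NULL, → literal 1184 → 1184
id=29: manual_reading=NULL, sensor_reading=NULL, → literal 1184 → 1184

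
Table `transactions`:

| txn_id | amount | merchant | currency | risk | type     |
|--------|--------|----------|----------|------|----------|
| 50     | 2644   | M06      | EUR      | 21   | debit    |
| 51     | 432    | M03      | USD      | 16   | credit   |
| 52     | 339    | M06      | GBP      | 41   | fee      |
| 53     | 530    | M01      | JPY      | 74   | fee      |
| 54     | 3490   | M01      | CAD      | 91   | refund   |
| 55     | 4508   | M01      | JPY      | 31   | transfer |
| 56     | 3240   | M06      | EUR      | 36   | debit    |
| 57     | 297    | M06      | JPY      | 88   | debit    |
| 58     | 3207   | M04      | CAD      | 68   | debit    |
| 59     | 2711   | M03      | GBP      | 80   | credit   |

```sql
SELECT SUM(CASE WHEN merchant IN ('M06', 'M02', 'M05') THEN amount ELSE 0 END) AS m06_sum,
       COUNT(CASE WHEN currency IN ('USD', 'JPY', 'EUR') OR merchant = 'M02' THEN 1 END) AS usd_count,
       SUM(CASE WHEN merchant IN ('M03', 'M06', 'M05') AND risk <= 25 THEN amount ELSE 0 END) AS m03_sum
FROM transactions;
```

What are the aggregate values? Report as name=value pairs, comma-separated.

m06_sum=6520, usd_count=6, m03_sum=3076

[m06_sum: merchant IN ('M06', 'M02', 'M05')]
txn_id=50: ✓ → 2644
txn_id=51: ✗
txn_id=52: ✓ → 339
txn_id=53: ✗
txn_id=54: ✗
txn_id=55: ✗
txn_id=56: ✓ → 3240
txn_id=57: ✓ → 297
txn_id=58: ✗
txn_id=59: ✗
m06_sum = 2644 + 339 + 3240 + 297 = 6520
—
[usd_count: currency IN ('USD', 'JPY', 'EUR') OR merchant = 'M02']
txn_id=50: ✓ → 1
txn_id=51: ✓ → 1
txn_id=52: ✗
txn_id=53: ✓ → 1
txn_id=54: ✗
txn_id=55: ✓ → 1
txn_id=56: ✓ → 1
txn_id=57: ✓ → 1
txn_id=58: ✗
txn_id=59: ✗
usd_count = COUNT(1, 1, 1, 1, 1, 1) = 6
—
[m03_sum: merchant IN ('M03', 'M06', 'M05') AND risk <= 25]
txn_id=50: ✓ → 2644
txn_id=51: ✓ → 432
txn_id=52: ✗
txn_id=53: ✗
txn_id=54: ✗
txn_id=55: ✗
txn_id=56: ✗
txn_id=57: ✗
txn_id=58: ✗
txn_id=59: ✗
m03_sum = 2644 + 432 = 3076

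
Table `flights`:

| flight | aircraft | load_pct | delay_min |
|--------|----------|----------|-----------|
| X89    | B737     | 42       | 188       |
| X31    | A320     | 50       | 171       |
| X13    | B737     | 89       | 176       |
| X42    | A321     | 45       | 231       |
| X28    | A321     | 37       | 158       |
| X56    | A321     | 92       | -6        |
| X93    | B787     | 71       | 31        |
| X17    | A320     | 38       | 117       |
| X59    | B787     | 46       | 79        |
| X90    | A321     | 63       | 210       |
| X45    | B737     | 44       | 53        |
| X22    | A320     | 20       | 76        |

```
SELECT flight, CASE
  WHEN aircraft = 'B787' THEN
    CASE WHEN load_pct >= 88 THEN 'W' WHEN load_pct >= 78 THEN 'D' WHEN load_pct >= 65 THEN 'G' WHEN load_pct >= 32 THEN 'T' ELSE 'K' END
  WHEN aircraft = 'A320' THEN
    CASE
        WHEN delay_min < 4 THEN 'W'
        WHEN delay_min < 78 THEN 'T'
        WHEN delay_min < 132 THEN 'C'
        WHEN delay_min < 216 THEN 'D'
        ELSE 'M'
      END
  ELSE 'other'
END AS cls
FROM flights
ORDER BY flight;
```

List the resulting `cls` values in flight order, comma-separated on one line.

flight=X13: aircraft='B737' → outer ELSE → other
flight=X17: aircraft='A320' → inner[delay_min < 132] → C
flight=X22: aircraft='A320' → inner[delay_min < 78] → T
flight=X28: aircraft='A321' → outer ELSE → other
flight=X31: aircraft='A320' → inner[delay_min < 216] → D
flight=X42: aircraft='A321' → outer ELSE → other
flight=X45: aircraft='B737' → outer ELSE → other
flight=X56: aircraft='A321' → outer ELSE → other
flight=X59: aircraft='B787' → inner[load_pct >= 32] → T
flight=X89: aircraft='B737' → outer ELSE → other
flight=X90: aircraft='A321' → outer ELSE → other
flight=X93: aircraft='B787' → inner[load_pct >= 65] → G

other, C, T, other, D, other, other, other, T, other, other, G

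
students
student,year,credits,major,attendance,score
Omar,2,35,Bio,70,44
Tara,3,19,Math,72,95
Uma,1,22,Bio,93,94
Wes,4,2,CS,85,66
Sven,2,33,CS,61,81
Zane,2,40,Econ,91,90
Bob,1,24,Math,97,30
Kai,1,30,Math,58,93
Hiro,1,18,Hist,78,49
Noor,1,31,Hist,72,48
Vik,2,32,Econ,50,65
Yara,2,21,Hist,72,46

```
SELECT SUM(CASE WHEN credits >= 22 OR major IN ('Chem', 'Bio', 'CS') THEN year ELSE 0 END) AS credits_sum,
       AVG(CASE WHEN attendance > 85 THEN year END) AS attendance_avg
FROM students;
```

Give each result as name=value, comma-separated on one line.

credits_sum=16, attendance_avg=1.3333333333

[credits_sum: credits >= 22 OR major IN ('Chem', 'Bio', 'CS')]
student=Omar: ✓ → 2
student=Tara: ✗
student=Uma: ✓ → 1
student=Wes: ✓ → 4
student=Sven: ✓ → 2
student=Zane: ✓ → 2
student=Bob: ✓ → 1
student=Kai: ✓ → 1
student=Hiro: ✗
student=Noor: ✓ → 1
student=Vik: ✓ → 2
student=Yara: ✗
credits_sum = 2 + 1 + 4 + 2 + 2 + 1 + 1 + 1 + 2 = 16
—
[attendance_avg: attendance > 85]
student=Omar: ✗
student=Tara: ✗
student=Uma: ✓ → 1
student=Wes: ✗
student=Sven: ✗
student=Zane: ✓ → 2
student=Bob: ✓ → 1
student=Kai: ✗
student=Hiro: ✗
student=Noor: ✗
student=Vik: ✗
student=Yara: ✗
attendance_avg = (1 + 2 + 1) / 3 = 1.3333333333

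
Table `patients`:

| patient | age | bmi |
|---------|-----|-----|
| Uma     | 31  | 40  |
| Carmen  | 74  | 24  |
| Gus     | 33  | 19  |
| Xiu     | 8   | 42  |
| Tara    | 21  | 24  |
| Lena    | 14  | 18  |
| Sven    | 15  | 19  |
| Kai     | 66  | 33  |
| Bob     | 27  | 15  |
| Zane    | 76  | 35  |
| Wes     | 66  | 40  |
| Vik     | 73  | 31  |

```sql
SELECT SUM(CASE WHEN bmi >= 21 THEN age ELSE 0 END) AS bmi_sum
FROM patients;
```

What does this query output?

patient=Uma: ✓ → 31
patient=Carmen: ✓ → 74
patient=Gus: ✗
patient=Xiu: ✓ → 8
patient=Tara: ✓ → 21
patient=Lena: ✗
patient=Sven: ✗
patient=Kai: ✓ → 66
patient=Bob: ✗
patient=Zane: ✓ → 76
patient=Wes: ✓ → 66
patient=Vik: ✓ → 73
bmi_sum = 31 + 74 + 8 + 21 + 66 + 76 + 66 + 73 = 415

415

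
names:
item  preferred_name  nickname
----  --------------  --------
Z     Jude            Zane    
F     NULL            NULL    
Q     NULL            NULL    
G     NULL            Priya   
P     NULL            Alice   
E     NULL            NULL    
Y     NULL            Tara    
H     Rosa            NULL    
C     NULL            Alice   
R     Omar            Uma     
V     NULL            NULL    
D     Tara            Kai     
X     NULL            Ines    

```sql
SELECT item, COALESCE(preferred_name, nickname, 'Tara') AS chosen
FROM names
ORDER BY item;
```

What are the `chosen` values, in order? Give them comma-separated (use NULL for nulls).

Alice, Tara, Tara, Tara, Priya, Rosa, Alice, Tara, Omar, Tara, Ines, Tara, Jude

item=C: preferred_name=NULL, nickname=Alice → Alice
item=D: preferred_name=Tara → Tara
item=E: preferred_name=NULL, nickname=NULL, → literal Tara → Tara
item=F: preferred_name=NULL, nickname=NULL, → literal Tara → Tara
item=G: preferred_name=NULL, nickname=Priya → Priya
item=H: preferred_name=Rosa → Rosa
item=P: preferred_name=NULL, nickname=Alice → Alice
item=Q: preferred_name=NULL, nickname=NULL, → literal Tara → Tara
item=R: preferred_name=Omar → Omar
item=V: preferred_name=NULL, nickname=NULL, → literal Tara → Tara
item=X: preferred_name=NULL, nickname=Ines → Ines
item=Y: preferred_name=NULL, nickname=Tara → Tara
item=Z: preferred_name=Jude → Jude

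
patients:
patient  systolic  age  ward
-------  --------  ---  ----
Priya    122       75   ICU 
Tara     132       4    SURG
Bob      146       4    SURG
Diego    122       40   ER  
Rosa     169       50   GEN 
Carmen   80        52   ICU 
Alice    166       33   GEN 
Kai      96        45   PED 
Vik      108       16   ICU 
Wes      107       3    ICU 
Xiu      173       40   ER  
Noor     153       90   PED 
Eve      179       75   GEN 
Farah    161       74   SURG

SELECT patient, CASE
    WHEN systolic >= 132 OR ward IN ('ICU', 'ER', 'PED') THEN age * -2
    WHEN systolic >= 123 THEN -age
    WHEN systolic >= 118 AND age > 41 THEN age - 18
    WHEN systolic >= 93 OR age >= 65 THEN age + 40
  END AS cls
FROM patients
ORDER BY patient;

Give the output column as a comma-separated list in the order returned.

patient=Alice: systolic >= 132 OR ward IN ('ICU', 'ER', 'PED') → -66
patient=Bob: systolic >= 132 OR ward IN ('ICU', 'ER', 'PED') → -8
patient=Carmen: systolic >= 132 OR ward IN ('ICU', 'ER', 'PED') → -104
patient=Diego: systolic >= 132 OR ward IN ('ICU', 'ER', 'PED') → -80
patient=Eve: systolic >= 132 OR ward IN ('ICU', 'ER', 'PED') → -150
patient=Farah: systolic >= 132 OR ward IN ('ICU', 'ER', 'PED') → -148
patient=Kai: systolic >= 132 OR ward IN ('ICU', 'ER', 'PED') → -90
patient=Noor: systolic >= 132 OR ward IN ('ICU', 'ER', 'PED') → -180
patient=Priya: systolic >= 132 OR ward IN ('ICU', 'ER', 'PED') → -150
patient=Rosa: systolic >= 132 OR ward IN ('ICU', 'ER', 'PED') → -100
patient=Tara: systolic >= 132 OR ward IN ('ICU', 'ER', 'PED') → -8
patient=Vik: systolic >= 132 OR ward IN ('ICU', 'ER', 'PED') → -32
patient=Wes: systolic >= 132 OR ward IN ('ICU', 'ER', 'PED') → -6
patient=Xiu: systolic >= 132 OR ward IN ('ICU', 'ER', 'PED') → -80

-66, -8, -104, -80, -150, -148, -90, -180, -150, -100, -8, -32, -6, -80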